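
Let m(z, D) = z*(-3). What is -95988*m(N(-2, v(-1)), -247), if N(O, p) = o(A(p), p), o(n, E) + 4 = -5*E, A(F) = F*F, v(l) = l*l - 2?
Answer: 287964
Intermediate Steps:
v(l) = -2 + l² (v(l) = l² - 2 = -2 + l²)
A(F) = F²
o(n, E) = -4 - 5*E
N(O, p) = -4 - 5*p
m(z, D) = -3*z
-95988*m(N(-2, v(-1)), -247) = -95988*(-3*(-4 - 5*(-2 + (-1)²))) = -95988*(-3*(-4 - 5*(-2 + 1))) = -95988*(-3*(-4 - 5*(-1))) = -95988*(-3*(-4 + 5)) = -95988*(-3*1) = -95988/(1/(-3)) = -95988/(-⅓) = -95988*(-3) = 287964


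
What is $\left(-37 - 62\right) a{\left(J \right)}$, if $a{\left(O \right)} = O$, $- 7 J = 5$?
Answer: $\frac{495}{7} \approx 70.714$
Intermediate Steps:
$J = - \frac{5}{7}$ ($J = \left(- \frac{1}{7}\right) 5 = - \frac{5}{7} \approx -0.71429$)
$\left(-37 - 62\right) a{\left(J \right)} = \left(-37 - 62\right) \left(- \frac{5}{7}\right) = \left(-99\right) \left(- \frac{5}{7}\right) = \frac{495}{7}$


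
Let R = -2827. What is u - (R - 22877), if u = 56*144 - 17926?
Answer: 15842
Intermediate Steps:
u = -9862 (u = 8064 - 17926 = -9862)
u - (R - 22877) = -9862 - (-2827 - 22877) = -9862 - 1*(-25704) = -9862 + 25704 = 15842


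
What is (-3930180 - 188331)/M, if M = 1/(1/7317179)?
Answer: -4118511/7317179 ≈ -0.56285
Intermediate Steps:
M = 7317179 (M = 1/(1/7317179) = 7317179)
(-3930180 - 188331)/M = (-3930180 - 188331)/7317179 = -4118511*1/7317179 = -4118511/7317179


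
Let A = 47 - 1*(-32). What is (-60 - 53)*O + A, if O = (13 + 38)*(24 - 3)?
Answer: -120944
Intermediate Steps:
A = 79 (A = 47 + 32 = 79)
O = 1071 (O = 51*21 = 1071)
(-60 - 53)*O + A = (-60 - 53)*1071 + 79 = -113*1071 + 79 = -121023 + 79 = -120944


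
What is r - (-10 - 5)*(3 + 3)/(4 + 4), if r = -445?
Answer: -1735/4 ≈ -433.75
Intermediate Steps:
r - (-10 - 5)*(3 + 3)/(4 + 4) = -445 - (-10 - 5)*(3 + 3)/(4 + 4) = -445 - (-15)*6/8 = -445 - (-15)*6*(⅛) = -445 - (-15)*3/4 = -445 - 1*(-45/4) = -445 + 45/4 = -1735/4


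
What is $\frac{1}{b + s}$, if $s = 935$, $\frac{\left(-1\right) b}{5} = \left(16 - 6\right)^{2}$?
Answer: $\frac{1}{435} \approx 0.0022989$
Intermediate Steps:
$b = -500$ ($b = - 5 \left(16 - 6\right)^{2} = - 5 \cdot 10^{2} = \left(-5\right) 100 = -500$)
$\frac{1}{b + s} = \frac{1}{-500 + 935} = \frac{1}{435}$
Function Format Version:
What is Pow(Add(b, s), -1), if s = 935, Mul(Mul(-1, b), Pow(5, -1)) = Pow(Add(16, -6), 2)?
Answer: Rational(1, 435) ≈ 0.0022989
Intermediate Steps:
b = -500 (b = Mul(-5, Pow(Add(16, -6), 2)) = Mul(-5, Pow(10, 2)) = Mul(-5, 100) = -500)
Pow(Add(b, s), -1) = Pow(Add(-500, 935), -1) = Pow(435, -1) = Rational(1, 435)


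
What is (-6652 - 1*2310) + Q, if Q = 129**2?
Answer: 7679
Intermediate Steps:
Q = 16641
(-6652 - 1*2310) + Q = (-6652 - 1*2310) + 16641 = (-6652 - 2310) + 16641 = -8962 + 16641 = 7679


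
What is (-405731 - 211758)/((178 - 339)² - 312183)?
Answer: 617489/286262 ≈ 2.1571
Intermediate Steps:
(-405731 - 211758)/((178 - 339)² - 312183) = -617489/((-161)² - 312183) = -617489/(25921 - 312183) = -617489/(-286262) = -617489*(-1/286262) = 617489/286262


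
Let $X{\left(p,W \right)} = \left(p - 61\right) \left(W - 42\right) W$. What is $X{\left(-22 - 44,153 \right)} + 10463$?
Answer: $-2146378$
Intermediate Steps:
$X{\left(p,W \right)} = W \left(-61 + p\right) \left(-42 + W\right)$ ($X{\left(p,W \right)} = \left(-61 + p\right) \left(-42 + W\right) W = W \left(-61 + p\right) \left(-42 + W\right)$)
$X{\left(-22 - 44,153 \right)} + 10463 = 153 \left(2562 - 9333 - 42 \left(-22 - 44\right) + 153 \left(-22 - 44\right)\right) + 10463 = 153 \left(2562 - 9333 - -2772 + 153 \left(-66\right)\right) + 10463 = 153 \left(2562 - 9333 + 2772 - 10098\right) + 10463 = 153 \left(-14097\right) + 10463 = -2156841 + 10463 = -2146378$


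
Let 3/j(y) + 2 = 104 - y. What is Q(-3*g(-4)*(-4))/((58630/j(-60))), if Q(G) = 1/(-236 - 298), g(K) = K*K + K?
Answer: -1/1690654680 ≈ -5.9149e-10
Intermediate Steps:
g(K) = K + K**2 (g(K) = K**2 + K = K + K**2)
Q(G) = -1/534 (Q(G) = 1/(-534) = -1/534)
j(y) = 3/(102 - y) (j(y) = 3/(-2 + (104 - y)) = 3/(102 - y))
Q(-3*g(-4)*(-4))/((58630/j(-60))) = -(-3/(58630*(-102 - 60)))/534 = -1/(534*(58630/((-3/(-162))))) = -1/(534*(58630/((-3*(-1/162))))) = -1/(534*(58630/(1/54))) = -1/(534*(58630*54)) = -1/534/3166020 = -1/534*1/3166020 = -1/1690654680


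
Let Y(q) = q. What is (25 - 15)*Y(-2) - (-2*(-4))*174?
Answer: -1412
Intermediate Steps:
(25 - 15)*Y(-2) - (-2*(-4))*174 = (25 - 15)*(-2) - (-2*(-4))*174 = 10*(-2) - 8*174 = -20 - 1*1392 = -20 - 1392 = -1412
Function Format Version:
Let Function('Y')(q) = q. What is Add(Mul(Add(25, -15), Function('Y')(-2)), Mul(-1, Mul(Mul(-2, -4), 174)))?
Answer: -1412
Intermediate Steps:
Add(Mul(Add(25, -15), Function('Y')(-2)), Mul(-1, Mul(Mul(-2, -4), 174))) = Add(Mul(Add(25, -15), -2), Mul(-1, Mul(Mul(-2, -4), 174))) = Add(Mul(10, -2), Mul(-1, Mul(8, 174))) = Add(-20, Mul(-1, 1392)) = Add(-20, -1392) = -1412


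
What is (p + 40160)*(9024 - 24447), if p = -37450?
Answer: -41796330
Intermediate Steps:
(p + 40160)*(9024 - 24447) = (-37450 + 40160)*(9024 - 24447) = 2710*(-15423) = -41796330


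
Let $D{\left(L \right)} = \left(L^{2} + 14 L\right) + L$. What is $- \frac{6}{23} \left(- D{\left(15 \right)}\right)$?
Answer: $\frac{2700}{23} \approx 117.39$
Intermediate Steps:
$D{\left(L \right)} = L^{2} + 15 L$
$- \frac{6}{23} \left(- D{\left(15 \right)}\right) = - \frac{6}{23} \left(- 15 \left(15 + 15\right)\right) = \left(-6\right) \frac{1}{23} \left(- 15 \cdot 30\right) = - \frac{6 \left(\left(-1\right) 450\right)}{23} = \left(- \frac{6}{23}\right) \left(-450\right) = \frac{2700}{23}$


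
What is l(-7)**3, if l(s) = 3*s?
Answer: -9261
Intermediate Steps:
l(-7)**3 = (3*(-7))**3 = (-21)**3 = -9261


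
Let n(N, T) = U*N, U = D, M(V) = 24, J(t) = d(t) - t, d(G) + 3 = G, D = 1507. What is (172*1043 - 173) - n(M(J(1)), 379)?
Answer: 143055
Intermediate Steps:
d(G) = -3 + G
J(t) = -3 (J(t) = (-3 + t) - t = -3)
U = 1507
n(N, T) = 1507*N
(172*1043 - 173) - n(M(J(1)), 379) = (172*1043 - 173) - 1507*24 = (179396 - 173) - 1*36168 = 179223 - 36168 = 143055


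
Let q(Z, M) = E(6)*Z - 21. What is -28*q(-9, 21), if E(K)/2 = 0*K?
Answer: 588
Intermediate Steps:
E(K) = 0 (E(K) = 2*(0*K) = 2*0 = 0)
q(Z, M) = -21 (q(Z, M) = 0*Z - 21 = 0 - 21 = -21)
-28*q(-9, 21) = -28*(-21) = 588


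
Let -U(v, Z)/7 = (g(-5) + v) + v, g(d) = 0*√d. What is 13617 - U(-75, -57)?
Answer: 12567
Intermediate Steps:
g(d) = 0
U(v, Z) = -14*v (U(v, Z) = -7*((0 + v) + v) = -7*(v + v) = -14*v)
13617 - U(-75, -57) = 13617 - (-14)*(-75) = 13617 - 1*1050 = 13617 - 1050 = 12567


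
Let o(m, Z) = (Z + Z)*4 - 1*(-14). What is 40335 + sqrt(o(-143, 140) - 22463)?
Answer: 40335 + I*sqrt(21329) ≈ 40335.0 + 146.04*I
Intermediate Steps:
o(m, Z) = 14 + 8*Z (o(m, Z) = (2*Z)*4 + 14 = 8*Z + 14 = 14 + 8*Z)
40335 + sqrt(o(-143, 140) - 22463) = 40335 + sqrt((14 + 8*140) - 22463) = 40335 + sqrt((14 + 1120) - 22463) = 40335 + sqrt(1134 - 22463) = 40335 + sqrt(-21329) = 40335 + I*sqrt(21329)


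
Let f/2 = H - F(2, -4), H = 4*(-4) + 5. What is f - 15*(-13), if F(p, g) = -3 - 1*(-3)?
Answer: 173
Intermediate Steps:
F(p, g) = 0 (F(p, g) = -3 + 3 = 0)
H = -11 (H = -16 + 5 = -11)
f = -22 (f = 2*(-11 - 1*0) = 2*(-11 + 0) = 2*(-11) = -22)
f - 15*(-13) = -22 - 15*(-13) = -22 + 195 = 173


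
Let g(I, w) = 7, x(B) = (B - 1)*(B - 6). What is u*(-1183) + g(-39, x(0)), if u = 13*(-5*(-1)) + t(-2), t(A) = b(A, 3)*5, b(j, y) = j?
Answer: -65058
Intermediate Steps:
x(B) = (-1 + B)*(-6 + B)
t(A) = 5*A (t(A) = A*5 = 5*A)
u = 55 (u = 13*(-5*(-1)) + 5*(-2) = 13*5 - 10 = 65 - 10 = 55)
u*(-1183) + g(-39, x(0)) = 55*(-1183) + 7 = -65065 + 7 = -65058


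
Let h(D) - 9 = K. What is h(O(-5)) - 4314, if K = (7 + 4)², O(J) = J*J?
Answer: -4184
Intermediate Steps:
O(J) = J²
K = 121 (K = 11² = 121)
h(D) = 130 (h(D) = 9 + 121 = 130)
h(O(-5)) - 4314 = 130 - 4314 = -4184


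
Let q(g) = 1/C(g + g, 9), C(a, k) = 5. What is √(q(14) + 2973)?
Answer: √74330/5 ≈ 54.527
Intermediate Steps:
q(g) = ⅕ (q(g) = 1/5 = ⅕)
√(q(14) + 2973) = √(⅕ + 2973) = √(14866/5) = √74330/5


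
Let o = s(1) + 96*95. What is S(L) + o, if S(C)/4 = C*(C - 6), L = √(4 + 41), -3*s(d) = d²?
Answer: 27899/3 - 72*√5 ≈ 9138.7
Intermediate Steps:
s(d) = -d²/3
o = 27359/3 (o = -⅓*1² + 96*95 = -⅓*1 + 9120 = -⅓ + 9120 = 27359/3 ≈ 9119.7)
L = 3*√5 (L = √45 = 3*√5 ≈ 6.7082)
S(C) = 4*C*(-6 + C) (S(C) = 4*(C*(C - 6)) = 4*(C*(-6 + C)) = 4*C*(-6 + C))
S(L) + o = 4*(3*√5)*(-6 + 3*√5) + 27359/3 = 12*√5*(-6 + 3*√5) + 27359/3 = 27359/3 + 12*√5*(-6 + 3*√5)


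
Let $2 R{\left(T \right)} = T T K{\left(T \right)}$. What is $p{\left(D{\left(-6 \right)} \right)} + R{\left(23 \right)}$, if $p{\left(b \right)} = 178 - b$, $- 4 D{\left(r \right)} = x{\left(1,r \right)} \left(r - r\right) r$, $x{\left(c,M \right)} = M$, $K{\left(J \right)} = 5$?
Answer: $\frac{3001}{2} \approx 1500.5$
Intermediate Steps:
$D{\left(r \right)} = 0$ ($D{\left(r \right)} = - \frac{r \left(r - r\right) r}{4} = - \frac{r 0 r}{4} = - \frac{0 r}{4} = \left(- \frac{1}{4}\right) 0 = 0$)
$R{\left(T \right)} = \frac{5 T^{2}}{2}$ ($R{\left(T \right)} = \frac{T T 5}{2} = \frac{T^{2} \cdot 5}{2} = \frac{5 T^{2}}{2}$)
$p{\left(D{\left(-6 \right)} \right)} + R{\left(23 \right)} = \left(178 - 0\right) + \frac{5 \cdot 23^{2}}{2} = \left(178 + 0\right) + \frac{5}{2} \cdot 529 = 178 + \frac{2645}{2} = \frac{3001}{2}$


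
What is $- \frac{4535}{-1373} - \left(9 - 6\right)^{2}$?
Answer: $- \frac{7822}{1373} \approx -5.697$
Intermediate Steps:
$- \frac{4535}{-1373} - \left(9 - 6\right)^{2} = - \frac{4535 \left(-1\right)}{1373} - 3^{2} = \left(-1\right) \left(- \frac{4535}{1373}\right) - 9 = \frac{4535}{1373} - 9 = - \frac{7822}{1373}$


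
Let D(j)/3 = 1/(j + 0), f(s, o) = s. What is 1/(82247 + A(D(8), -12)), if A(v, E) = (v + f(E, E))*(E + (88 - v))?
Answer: 64/5207543 ≈ 1.2290e-5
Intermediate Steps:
D(j) = 3/j (D(j) = 3/(j + 0) = 3/j)
A(v, E) = (E + v)*(88 + E - v) (A(v, E) = (v + E)*(E + (88 - v)) = (E + v)*(88 + E - v))
1/(82247 + A(D(8), -12)) = 1/(82247 + ((-12)**2 - (3/8)**2 + 88*(-12) + 88*(3/8))) = 1/(82247 + (144 - (3*(1/8))**2 - 1056 + 88*(3*(1/8)))) = 1/(82247 + (144 - (3/8)**2 - 1056 + 88*(3/8))) = 1/(82247 + (144 - 1*9/64 - 1056 + 33)) = 1/(82247 + (144 - 9/64 - 1056 + 33)) = 1/(82247 - 56265/64) = 1/(5207543/64) = 64/5207543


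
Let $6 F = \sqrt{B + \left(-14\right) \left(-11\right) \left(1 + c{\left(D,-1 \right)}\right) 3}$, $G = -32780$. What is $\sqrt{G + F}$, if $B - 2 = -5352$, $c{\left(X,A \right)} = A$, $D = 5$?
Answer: $\frac{\sqrt{-1180080 + 30 i \sqrt{214}}}{6} \approx 0.033666 + 181.05 i$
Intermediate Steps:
$B = -5350$ ($B = 2 - 5352 = -5350$)
$F = \frac{5 i \sqrt{214}}{6}$ ($F = \frac{\sqrt{-5350 + \left(-14\right) \left(-11\right) \left(1 - 1\right) 3}}{6} = \frac{\sqrt{-5350 + 154 \cdot 0 \cdot 3}}{6} = \frac{\sqrt{-5350 + 154 \cdot 0}}{6} = \frac{\sqrt{-5350 + 0}}{6} = \frac{\sqrt{-5350}}{6} = \frac{5 i \sqrt{214}}{6} \approx 12.191 i$)
$\sqrt{G + F} = \sqrt{-32780 + \frac{5 i \sqrt{214}}{6}}$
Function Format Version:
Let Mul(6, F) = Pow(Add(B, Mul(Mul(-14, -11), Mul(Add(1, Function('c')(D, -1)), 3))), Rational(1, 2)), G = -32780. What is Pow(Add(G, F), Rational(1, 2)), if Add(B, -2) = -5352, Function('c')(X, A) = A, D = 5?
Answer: Mul(Rational(1, 6), Pow(Add(-1180080, Mul(30, I, Pow(214, Rational(1, 2)))), Rational(1, 2))) ≈ Add(0.033666, Mul(181.05, I))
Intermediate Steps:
B = -5350 (B = Add(2, -5352) = -5350)
F = Mul(Rational(5, 6), I, Pow(214, Rational(1, 2))) (F = Mul(Rational(1, 6), Pow(Add(-5350, Mul(Mul(-14, -11), Mul(Add(1, -1), 3))), Rational(1, 2))) = Mul(Rational(1, 6), Pow(Add(-5350, Mul(154, Mul(0, 3))), Rational(1, 2))) = Mul(Rational(1, 6), Pow(Add(-5350, Mul(154, 0)), Rational(1, 2))) = Mul(Rational(1, 6), Pow(Add(-5350, 0), Rational(1, 2))) = Mul(Rational(1, 6), Pow(-5350, Rational(1, 2))) = Mul(Rational(1, 6), Mul(5, I, Pow(214, Rational(1, 2)))) = Mul(Rational(5, 6), I, Pow(214, Rational(1, 2))) ≈ Mul(12.191, I))
Pow(Add(G, F), Rational(1, 2)) = Pow(Add(-32780, Mul(Rational(5, 6), I, Pow(214, Rational(1, 2)))), Rational(1, 2))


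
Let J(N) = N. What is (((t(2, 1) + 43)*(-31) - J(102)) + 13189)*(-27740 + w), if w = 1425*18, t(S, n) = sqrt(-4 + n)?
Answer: -24565860 + 64790*I*sqrt(3) ≈ -2.4566e+7 + 1.1222e+5*I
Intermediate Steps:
w = 25650
(((t(2, 1) + 43)*(-31) - J(102)) + 13189)*(-27740 + w) = (((sqrt(-4 + 1) + 43)*(-31) - 1*102) + 13189)*(-27740 + 25650) = (((sqrt(-3) + 43)*(-31) - 102) + 13189)*(-2090) = (((I*sqrt(3) + 43)*(-31) - 102) + 13189)*(-2090) = (((43 + I*sqrt(3))*(-31) - 102) + 13189)*(-2090) = (((-1333 - 31*I*sqrt(3)) - 102) + 13189)*(-2090) = ((-1435 - 31*I*sqrt(3)) + 13189)*(-2090) = (11754 - 31*I*sqrt(3))*(-2090) = -24565860 + 64790*I*sqrt(3)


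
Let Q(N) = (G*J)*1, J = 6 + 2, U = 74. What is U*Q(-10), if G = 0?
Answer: 0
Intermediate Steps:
J = 8
Q(N) = 0 (Q(N) = (0*8)*1 = 0*1 = 0)
U*Q(-10) = 74*0 = 0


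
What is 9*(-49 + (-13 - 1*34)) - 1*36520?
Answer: -37384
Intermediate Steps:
9*(-49 + (-13 - 1*34)) - 1*36520 = 9*(-49 + (-13 - 34)) - 36520 = 9*(-49 - 47) - 36520 = 9*(-96) - 36520 = -864 - 36520 = -37384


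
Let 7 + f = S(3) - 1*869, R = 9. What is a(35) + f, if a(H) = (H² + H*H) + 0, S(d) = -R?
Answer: 1565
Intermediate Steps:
S(d) = -9 (S(d) = -1*9 = -9)
a(H) = 2*H² (a(H) = (H² + H²) + 0 = 2*H² + 0 = 2*H²)
f = -885 (f = -7 + (-9 - 1*869) = -7 + (-9 - 869) = -7 - 878 = -885)
a(35) + f = 2*35² - 885 = 2*1225 - 885 = 2450 - 885 = 1565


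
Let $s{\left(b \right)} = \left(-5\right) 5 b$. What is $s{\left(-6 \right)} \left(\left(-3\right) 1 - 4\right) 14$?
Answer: $-14700$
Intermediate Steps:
$s{\left(b \right)} = - 25 b$
$s{\left(-6 \right)} \left(\left(-3\right) 1 - 4\right) 14 = \left(-25\right) \left(-6\right) \left(\left(-3\right) 1 - 4\right) 14 = 150 \left(-3 - 4\right) 14 = 150 \left(-7\right) 14 = \left(-1050\right) 14 = -14700$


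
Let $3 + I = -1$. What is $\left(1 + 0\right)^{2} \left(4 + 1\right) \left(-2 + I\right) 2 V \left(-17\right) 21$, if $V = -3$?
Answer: $-64260$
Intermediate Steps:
$I = -4$ ($I = -3 - 1 = -4$)
$\left(1 + 0\right)^{2} \left(4 + 1\right) \left(-2 + I\right) 2 V \left(-17\right) 21 = \left(1 + 0\right)^{2} \left(4 + 1\right) \left(-2 - 4\right) 2 \left(-3\right) \left(-17\right) 21 = 1^{2} \cdot 5 \left(-6\right) 2 \left(-3\right) \left(-17\right) 21 = 1 \left(-30\right) 2 \left(-3\right) \left(-17\right) 21 = 1 \left(\left(-60\right) \left(-3\right)\right) \left(-17\right) 21 = 1 \cdot 180 \left(-17\right) 21 = 180 \left(-17\right) 21 = \left(-3060\right) 21 = -64260$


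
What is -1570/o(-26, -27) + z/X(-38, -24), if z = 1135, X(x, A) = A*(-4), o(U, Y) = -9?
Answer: 53645/288 ≈ 186.27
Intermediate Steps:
X(x, A) = -4*A
-1570/o(-26, -27) + z/X(-38, -24) = -1570/(-9) + 1135/((-4*(-24))) = -1570*(-⅑) + 1135/96 = 1570/9 + 1135*(1/96) = 1570/9 + 1135/96 = 53645/288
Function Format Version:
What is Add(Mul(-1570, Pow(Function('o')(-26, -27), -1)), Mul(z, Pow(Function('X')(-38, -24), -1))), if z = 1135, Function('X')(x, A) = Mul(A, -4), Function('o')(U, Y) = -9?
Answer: Rational(53645, 288) ≈ 186.27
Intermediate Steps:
Function('X')(x, A) = Mul(-4, A)
Add(Mul(-1570, Pow(Function('o')(-26, -27), -1)), Mul(z, Pow(Function('X')(-38, -24), -1))) = Add(Mul(-1570, Pow(-9, -1)), Mul(1135, Pow(Mul(-4, -24), -1))) = Add(Mul(-1570, Rational(-1, 9)), Mul(1135, Pow(96, -1))) = Add(Rational(1570, 9), Mul(1135, Rational(1, 96))) = Add(Rational(1570, 9), Rational(1135, 96)) = Rational(53645, 288)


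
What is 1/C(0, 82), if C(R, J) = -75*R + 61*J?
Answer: 1/5002 ≈ 0.00019992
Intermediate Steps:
1/C(0, 82) = 1/(-75*0 + 61*82) = 1/(0 + 5002) = 1/5002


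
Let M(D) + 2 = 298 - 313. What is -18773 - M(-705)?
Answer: -18756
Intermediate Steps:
M(D) = -17 (M(D) = -2 + (298 - 313) = -2 - 15 = -17)
-18773 - M(-705) = -18773 - 1*(-17) = -18773 + 17 = -18756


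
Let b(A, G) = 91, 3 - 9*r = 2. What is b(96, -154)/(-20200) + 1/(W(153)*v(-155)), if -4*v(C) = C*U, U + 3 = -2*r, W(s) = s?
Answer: -1406913/308716600 ≈ -0.0045573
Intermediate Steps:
r = ⅑ (r = ⅓ - ⅑*2 = ⅓ - 2/9 = ⅑ ≈ 0.11111)
U = -29/9 (U = -3 - 2*⅑ = -3 - 2/9 = -29/9 ≈ -3.2222)
v(C) = 29*C/36 (v(C) = -C*(-29)/(4*9) = -(-29)*C/36 = 29*C/36)
b(96, -154)/(-20200) + 1/(W(153)*v(-155)) = 91/(-20200) + 1/(153*(((29/36)*(-155)))) = 91*(-1/20200) + 1/(153*(-4495/36)) = -91/20200 + (1/153)*(-36/4495) = -91/20200 - 4/76415 = -1406913/308716600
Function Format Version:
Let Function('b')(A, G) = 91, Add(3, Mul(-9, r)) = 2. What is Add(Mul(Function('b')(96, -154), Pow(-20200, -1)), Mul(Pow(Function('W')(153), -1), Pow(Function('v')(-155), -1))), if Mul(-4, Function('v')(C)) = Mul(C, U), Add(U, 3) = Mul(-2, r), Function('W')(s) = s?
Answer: Rational(-1406913, 308716600) ≈ -0.0045573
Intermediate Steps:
r = Rational(1, 9) (r = Add(Rational(1, 3), Mul(Rational(-1, 9), 2)) = Add(Rational(1, 3), Rational(-2, 9)) = Rational(1, 9) ≈ 0.11111)
U = Rational(-29, 9) (U = Add(-3, Mul(-2, Rational(1, 9))) = Add(-3, Rational(-2, 9)) = Rational(-29, 9) ≈ -3.2222)
Function('v')(C) = Mul(Rational(29, 36), C) (Function('v')(C) = Mul(Rational(-1, 4), Mul(C, Rational(-29, 9))) = Mul(Rational(-1, 4), Mul(Rational(-29, 9), C)) = Mul(Rational(29, 36), C))
Add(Mul(Function('b')(96, -154), Pow(-20200, -1)), Mul(Pow(Function('W')(153), -1), Pow(Function('v')(-155), -1))) = Add(Mul(91, Pow(-20200, -1)), Mul(Pow(153, -1), Pow(Mul(Rational(29, 36), -155), -1))) = Add(Mul(91, Rational(-1, 20200)), Mul(Rational(1, 153), Pow(Rational(-4495, 36), -1))) = Add(Rational(-91, 20200), Mul(Rational(1, 153), Rational(-36, 4495))) = Add(Rational(-91, 20200), Rational(-4, 76415)) = Rational(-1406913, 308716600)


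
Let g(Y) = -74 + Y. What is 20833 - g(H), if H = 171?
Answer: 20736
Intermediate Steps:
20833 - g(H) = 20833 - (-74 + 171) = 20833 - 1*97 = 20833 - 97 = 20736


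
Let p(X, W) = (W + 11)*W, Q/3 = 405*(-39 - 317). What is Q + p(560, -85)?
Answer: -426250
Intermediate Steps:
Q = -432540 (Q = 3*(405*(-39 - 317)) = 3*(405*(-356)) = 3*(-144180) = -432540)
p(X, W) = W*(11 + W) (p(X, W) = (11 + W)*W = W*(11 + W))
Q + p(560, -85) = -432540 - 85*(11 - 85) = -432540 - 85*(-74) = -432540 + 6290 = -426250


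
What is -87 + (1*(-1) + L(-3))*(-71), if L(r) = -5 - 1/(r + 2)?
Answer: 268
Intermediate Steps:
L(r) = -5 - 1/(2 + r)
-87 + (1*(-1) + L(-3))*(-71) = -87 + (1*(-1) + (-11 - 5*(-3))/(2 - 3))*(-71) = -87 + (-1 + (-11 + 15)/(-1))*(-71) = -87 + (-1 - 1*4)*(-71) = -87 + (-1 - 4)*(-71) = -87 - 5*(-71) = -87 + 355 = 268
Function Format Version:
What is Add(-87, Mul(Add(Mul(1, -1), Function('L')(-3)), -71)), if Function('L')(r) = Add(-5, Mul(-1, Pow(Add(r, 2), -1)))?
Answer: 268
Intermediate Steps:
Function('L')(r) = Add(-5, Mul(-1, Pow(Add(2, r), -1)))
Add(-87, Mul(Add(Mul(1, -1), Function('L')(-3)), -71)) = Add(-87, Mul(Add(Mul(1, -1), Mul(Pow(Add(2, -3), -1), Add(-11, Mul(-5, -3)))), -71)) = Add(-87, Mul(Add(-1, Mul(Pow(-1, -1), Add(-11, 15))), -71)) = Add(-87, Mul(Add(-1, Mul(-1, 4)), -71)) = Add(-87, Mul(Add(-1, -4), -71)) = Add(-87, Mul(-5, -71)) = Add(-87, 355) = 268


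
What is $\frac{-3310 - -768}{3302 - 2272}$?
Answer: $- \frac{1271}{515} \approx -2.468$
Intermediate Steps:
$\frac{-3310 - -768}{3302 - 2272} = \frac{-3310 + 768}{1030} = \left(-2542\right) \frac{1}{1030} = - \frac{1271}{515}$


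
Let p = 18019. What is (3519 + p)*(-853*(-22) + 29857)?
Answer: 1047242174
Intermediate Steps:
(3519 + p)*(-853*(-22) + 29857) = (3519 + 18019)*(-853*(-22) + 29857) = 21538*(18766 + 29857) = 21538*48623 = 1047242174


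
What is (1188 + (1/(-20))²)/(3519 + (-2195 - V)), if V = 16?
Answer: 475201/523200 ≈ 0.90826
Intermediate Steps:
(1188 + (1/(-20))²)/(3519 + (-2195 - V)) = (1188 + (1/(-20))²)/(3519 + (-2195 - 1*16)) = (1188 + (-1/20)²)/(3519 + (-2195 - 16)) = (1188 + 1/400)/(3519 - 2211) = (475201/400)/1308 = (475201/400)*(1/1308) = 475201/523200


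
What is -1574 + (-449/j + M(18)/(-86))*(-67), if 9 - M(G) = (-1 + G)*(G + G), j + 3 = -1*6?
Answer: -4169023/774 ≈ -5386.3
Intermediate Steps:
j = -9 (j = -3 - 1*6 = -3 - 6 = -9)
M(G) = 9 - 2*G*(-1 + G) (M(G) = 9 - (-1 + G)*(G + G) = 9 - (-1 + G)*2*G = 9 - 2*G*(-1 + G))
-1574 + (-449/j + M(18)/(-86))*(-67) = -1574 + (-449/(-9) + (9 - 2*18² + 2*18)/(-86))*(-67) = -1574 + (-449*(-⅑) + (9 - 2*324 + 36)*(-1/86))*(-67) = -1574 + (449/9 + (9 - 648 + 36)*(-1/86))*(-67) = -1574 + (449/9 - 603*(-1/86))*(-67) = -1574 + (449/9 + 603/86)*(-67) = -1574 + (44041/774)*(-67) = -1574 - 2950747/774 = -4169023/774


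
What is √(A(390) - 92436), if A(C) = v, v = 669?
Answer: 13*I*√543 ≈ 302.93*I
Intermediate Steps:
A(C) = 669
√(A(390) - 92436) = √(669 - 92436) = √(-91767) = 13*I*√543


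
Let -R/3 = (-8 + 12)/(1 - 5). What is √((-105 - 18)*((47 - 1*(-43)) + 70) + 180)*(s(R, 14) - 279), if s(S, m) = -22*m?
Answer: -5870*I*√195 ≈ -81970.0*I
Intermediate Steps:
R = 3 (R = -3*(-8 + 12)/(1 - 5) = -12/(-4) = -12*(-1)/4 = -3*(-1) = 3)
√((-105 - 18)*((47 - 1*(-43)) + 70) + 180)*(s(R, 14) - 279) = √((-105 - 18)*((47 - 1*(-43)) + 70) + 180)*(-22*14 - 279) = √(-123*((47 + 43) + 70) + 180)*(-308 - 279) = √(-123*(90 + 70) + 180)*(-587) = √(-123*160 + 180)*(-587) = √(-19680 + 180)*(-587) = √(-19500)*(-587) = (10*I*√195)*(-587) = -5870*I*√195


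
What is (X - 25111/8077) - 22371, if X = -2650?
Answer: -202119728/8077 ≈ -25024.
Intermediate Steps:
(X - 25111/8077) - 22371 = (-2650 - 25111/8077) - 22371 = -21429161/8077 - 22371 = -202119728/8077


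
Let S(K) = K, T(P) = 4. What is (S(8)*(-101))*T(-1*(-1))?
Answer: -3232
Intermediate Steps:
(S(8)*(-101))*T(-1*(-1)) = (8*(-101))*4 = -808*4 = -3232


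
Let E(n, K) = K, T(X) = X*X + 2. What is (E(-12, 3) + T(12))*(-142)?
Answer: -21158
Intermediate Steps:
T(X) = 2 + X² (T(X) = X² + 2 = 2 + X²)
(E(-12, 3) + T(12))*(-142) = (3 + (2 + 12²))*(-142) = (3 + (2 + 144))*(-142) = (3 + 146)*(-142) = 149*(-142) = -21158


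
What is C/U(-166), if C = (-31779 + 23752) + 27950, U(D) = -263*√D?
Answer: 19923*I*√166/43658 ≈ 5.8796*I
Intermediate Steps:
C = 19923 (C = -8027 + 27950 = 19923)
C/U(-166) = 19923/((-263*I*√166)) = 19923*(I*√166/43658) = 19923*I*√166/43658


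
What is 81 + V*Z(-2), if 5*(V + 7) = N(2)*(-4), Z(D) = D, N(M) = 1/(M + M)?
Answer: 477/5 ≈ 95.400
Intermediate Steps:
N(M) = 1/(2*M)
V = -36/5 (V = -7 + (((½)/2)*(-4))/5 = -7 + (((½)*(½))*(-4))/5 = -7 + ((¼)*(-4))/5 = -7 + (⅕)*(-1) = -7 - ⅕ = -36/5 ≈ -7.2000)
81 + V*Z(-2) = 81 - 36/5*(-2) = 81 + 72/5 = 477/5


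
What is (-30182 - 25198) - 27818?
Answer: -83198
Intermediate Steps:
(-30182 - 25198) - 27818 = -55380 - 27818 = -83198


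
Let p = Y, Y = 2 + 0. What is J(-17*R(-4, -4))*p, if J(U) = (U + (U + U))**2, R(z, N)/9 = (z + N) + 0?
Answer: 26967168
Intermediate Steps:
Y = 2
p = 2
R(z, N) = 9*N + 9*z (R(z, N) = 9*((z + N) + 0) = 9*((N + z) + 0) = 9*(N + z) = 9*N + 9*z)
J(U) = 9*U**2 (J(U) = (U + 2*U)**2 = (3*U)**2 = 9*U**2)
J(-17*R(-4, -4))*p = (9*(-17*(9*(-4) + 9*(-4)))**2)*2 = (9*(-17*(-36 - 36))**2)*2 = (9*(-17*(-72))**2)*2 = (9*1224**2)*2 = (9*1498176)*2 = 13483584*2 = 26967168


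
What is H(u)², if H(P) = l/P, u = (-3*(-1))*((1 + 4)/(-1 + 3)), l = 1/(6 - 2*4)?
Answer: 1/225 ≈ 0.0044444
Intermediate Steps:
l = -½ (l = 1/(6 - 8) = 1/(-2) = -½ ≈ -0.50000)
u = 15/2 (u = 3*(5/2) = 15/2 ≈ 7.5000)
H(P) = -1/(2*P)
H(u)² = (-1/(2*15/2))² = (-½*2/15)² = (-1/15)² = 1/225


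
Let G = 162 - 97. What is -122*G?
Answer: -7930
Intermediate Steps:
G = 65
-122*G = -122*65 = -7930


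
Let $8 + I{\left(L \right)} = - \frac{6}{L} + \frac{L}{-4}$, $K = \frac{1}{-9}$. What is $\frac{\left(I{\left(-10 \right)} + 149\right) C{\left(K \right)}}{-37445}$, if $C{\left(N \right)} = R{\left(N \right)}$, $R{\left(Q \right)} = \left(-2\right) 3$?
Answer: $\frac{4323}{187225} \approx 0.02309$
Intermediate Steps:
$K = - \frac{1}{9} \approx -0.11111$
$R{\left(Q \right)} = -6$
$I{\left(L \right)} = -8 - \frac{6}{L} - \frac{L}{4}$ ($I{\left(L \right)} = -8 + \left(- \frac{6}{L} + \frac{L}{-4}\right) = -8 + \left(- \frac{6}{L} + L \left(- \frac{1}{4}\right)\right) = -8 - \left(\frac{6}{L} + \frac{L}{4}\right) = -8 - \frac{6}{L} - \frac{L}{4}$)
$C{\left(N \right)} = -6$
$\frac{\left(I{\left(-10 \right)} + 149\right) C{\left(K \right)}}{-37445} = \frac{\left(\left(-8 - \frac{6}{-10} - - \frac{5}{2}\right) + 149\right) \left(-6\right)}{-37445} = \left(\left(-8 - - \frac{3}{5} + \frac{5}{2}\right) + 149\right) \left(-6\right) \left(- \frac{1}{37445}\right) = \left(\left(-8 + \frac{3}{5} + \frac{5}{2}\right) + 149\right) \left(-6\right) \left(- \frac{1}{37445}\right) = \left(- \frac{49}{10} + 149\right) \left(-6\right) \left(- \frac{1}{37445}\right) = \frac{1441}{10} \left(-6\right) \left(- \frac{1}{37445}\right) = \left(- \frac{4323}{5}\right) \left(- \frac{1}{37445}\right) = \frac{4323}{187225}$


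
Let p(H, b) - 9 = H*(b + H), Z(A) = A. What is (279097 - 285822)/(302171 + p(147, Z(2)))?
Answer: -6725/324083 ≈ -0.020751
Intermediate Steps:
p(H, b) = 9 + H*(H + b) (p(H, b) = 9 + H*(b + H) = 9 + H*(H + b))
(279097 - 285822)/(302171 + p(147, Z(2))) = (279097 - 285822)/(302171 + (9 + 147² + 147*2)) = -6725/(302171 + (9 + 21609 + 294)) = -6725/(302171 + 21912) = -6725/324083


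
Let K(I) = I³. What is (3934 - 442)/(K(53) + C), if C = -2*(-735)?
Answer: 3492/150347 ≈ 0.023226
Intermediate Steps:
C = 1470
(3934 - 442)/(K(53) + C) = (3934 - 442)/(53³ + 1470) = 3492/(148877 + 1470) = 3492/150347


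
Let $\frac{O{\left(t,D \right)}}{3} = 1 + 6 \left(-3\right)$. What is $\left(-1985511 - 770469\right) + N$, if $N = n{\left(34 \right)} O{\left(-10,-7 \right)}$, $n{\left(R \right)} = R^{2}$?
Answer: $-2814936$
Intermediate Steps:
$O{\left(t,D \right)} = -51$ ($O{\left(t,D \right)} = 3 \left(1 + 6 \left(-3\right)\right) = 3 \left(1 - 18\right) = 3 \left(-17\right) = -51$)
$N = -58956$ ($N = 34^{2} \left(-51\right) = 1156 \left(-51\right) = -58956$)
$\left(-1985511 - 770469\right) + N = \left(-1985511 - 770469\right) - 58956 = -2755980 - 58956 = -2814936$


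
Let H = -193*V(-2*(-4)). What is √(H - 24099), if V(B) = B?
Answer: I*√25643 ≈ 160.13*I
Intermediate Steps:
H = -1544 (H = -(-386)*(-4) = -193*8 = -1544)
√(H - 24099) = √(-1544 - 24099) = √(-25643) = I*√25643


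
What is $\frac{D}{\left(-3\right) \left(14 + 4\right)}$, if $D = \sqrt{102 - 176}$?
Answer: $- \frac{i \sqrt{74}}{54} \approx - 0.1593 i$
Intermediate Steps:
$D = i \sqrt{74}$ ($D = \sqrt{-74} = i \sqrt{74} \approx 8.6023 i$)
$\frac{D}{\left(-3\right) \left(14 + 4\right)} = \frac{i \sqrt{74}}{\left(-3\right) \left(14 + 4\right)} = \frac{i \sqrt{74}}{\left(-3\right) 18} = \frac{i \sqrt{74}}{-54} = i \sqrt{74} \left(- \frac{1}{54}\right) = - \frac{i \sqrt{74}}{54}$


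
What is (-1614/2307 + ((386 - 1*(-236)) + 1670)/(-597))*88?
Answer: -61122864/153031 ≈ -399.42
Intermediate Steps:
(-1614/2307 + ((386 - 1*(-236)) + 1670)/(-597))*88 = (-1614*1/2307 + ((386 + 236) + 1670)*(-1/597))*88 = (-538/769 + (622 + 1670)*(-1/597))*88 = (-538/769 + 2292*(-1/597))*88 = (-538/769 - 764/199)*88 = -694578/153031*88 = -61122864/153031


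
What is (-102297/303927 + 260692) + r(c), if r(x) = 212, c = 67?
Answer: 2033222249/7793 ≈ 2.6090e+5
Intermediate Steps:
(-102297/303927 + 260692) + r(c) = (-102297/303927 + 260692) + 212 = (-102297*1/303927 + 260692) + 212 = (-2623/7793 + 260692) + 212 = 2031570133/7793 + 212 = 2033222249/7793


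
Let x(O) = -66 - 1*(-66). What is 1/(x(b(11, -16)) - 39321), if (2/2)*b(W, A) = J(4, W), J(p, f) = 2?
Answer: -1/39321 ≈ -2.5432e-5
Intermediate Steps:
b(W, A) = 2
x(O) = 0 (x(O) = -66 + 66 = 0)
1/(x(b(11, -16)) - 39321) = 1/(0 - 39321) = 1/(-39321) = -1/39321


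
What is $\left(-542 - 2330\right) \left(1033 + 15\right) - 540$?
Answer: $-3010396$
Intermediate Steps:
$\left(-542 - 2330\right) \left(1033 + 15\right) - 540 = \left(-542 - 2330\right) 1048 - 540 = \left(-2872\right) 1048 - 540 = -3009856 - 540 = -3010396$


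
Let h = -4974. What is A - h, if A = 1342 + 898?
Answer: 7214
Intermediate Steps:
A = 2240
A - h = 2240 - 1*(-4974) = 2240 + 4974 = 7214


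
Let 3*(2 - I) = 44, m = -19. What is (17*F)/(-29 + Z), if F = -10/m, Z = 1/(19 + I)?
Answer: -85/274 ≈ -0.31022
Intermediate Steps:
I = -38/3 (I = 2 - ⅓*44 = 2 - 44/3 = -38/3 ≈ -12.667)
Z = 3/19 (Z = 1/(19 - 38/3) = 1/(19/3) = 3/19 ≈ 0.15789)
F = 10/19 (F = -10/(-19) = -10*(-1/19) = 10/19 ≈ 0.52632)
(17*F)/(-29 + Z) = (17*(10/19))/(-29 + 3/19) = 170/(19*(-548/19)) = (170/19)*(-19/548) = -85/274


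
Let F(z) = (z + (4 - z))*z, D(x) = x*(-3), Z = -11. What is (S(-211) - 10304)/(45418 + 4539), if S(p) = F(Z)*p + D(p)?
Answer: -387/49957 ≈ -0.0077467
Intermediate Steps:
D(x) = -3*x
F(z) = 4*z
S(p) = -47*p (S(p) = (4*(-11))*p - 3*p = -44*p - 3*p = -47*p)
(S(-211) - 10304)/(45418 + 4539) = (-47*(-211) - 10304)/(45418 + 4539) = (9917 - 10304)/49957 = -387*1/49957 = -387/49957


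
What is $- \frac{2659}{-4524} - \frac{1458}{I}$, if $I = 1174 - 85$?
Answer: $- \frac{411149}{547404} \approx -0.75109$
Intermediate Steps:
$I = 1089$
$- \frac{2659}{-4524} - \frac{1458}{I} = - \frac{2659}{-4524} - \frac{1458}{1089} = \left(-2659\right) \left(- \frac{1}{4524}\right) - \frac{162}{121} = \frac{2659}{4524} - \frac{162}{121} = - \frac{411149}{547404}$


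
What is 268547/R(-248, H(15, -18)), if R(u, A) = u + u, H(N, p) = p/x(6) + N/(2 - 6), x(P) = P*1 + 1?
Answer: -268547/496 ≈ -541.43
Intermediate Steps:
x(P) = 1 + P (x(P) = P + 1 = 1 + P)
H(N, p) = -N/4 + p/7 (H(N, p) = p/(1 + 6) + N/(2 - 6) = p/7 + N/(-4) = p*(1/7) + N*(-1/4) = p/7 - N/4 = -N/4 + p/7)
R(u, A) = 2*u
268547/R(-248, H(15, -18)) = 268547/((2*(-248))) = 268547/(-496) = 268547*(-1/496) = -268547/496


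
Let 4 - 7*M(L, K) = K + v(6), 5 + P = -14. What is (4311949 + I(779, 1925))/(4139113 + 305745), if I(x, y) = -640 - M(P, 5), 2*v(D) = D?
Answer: 30179167/31114006 ≈ 0.96995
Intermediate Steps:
v(D) = D/2
P = -19 (P = -5 - 14 = -19)
M(L, K) = ⅐ - K/7 (M(L, K) = 4/7 - (K + (½)*6)/7 = 4/7 - (K + 3)/7 = 4/7 - (3 + K)/7 = 4/7 + (-3/7 - K/7) = ⅐ - K/7)
I(x, y) = -4476/7 (I(x, y) = -640 - (⅐ - ⅐*5) = -640 - (⅐ - 5/7) = -640 - 1*(-4/7) = -640 + 4/7 = -4476/7)
(4311949 + I(779, 1925))/(4139113 + 305745) = (4311949 - 4476/7)/(4139113 + 305745) = (30179167/7)/4444858 = (30179167/7)*(1/4444858) = 30179167/31114006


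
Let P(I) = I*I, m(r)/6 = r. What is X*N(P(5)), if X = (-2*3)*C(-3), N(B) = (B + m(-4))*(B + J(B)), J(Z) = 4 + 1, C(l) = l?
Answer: 540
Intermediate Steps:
m(r) = 6*r
P(I) = I²
J(Z) = 5
N(B) = (-24 + B)*(5 + B) (N(B) = (B + 6*(-4))*(B + 5) = (B - 24)*(5 + B) = (-24 + B)*(5 + B))
X = 18 (X = -2*3*(-3) = -6*(-3) = 18)
X*N(P(5)) = 18*(-120 + (5²)² - 19*5²) = 18*(-120 + 25² - 19*25) = 18*(-120 + 625 - 475) = 18*30 = 540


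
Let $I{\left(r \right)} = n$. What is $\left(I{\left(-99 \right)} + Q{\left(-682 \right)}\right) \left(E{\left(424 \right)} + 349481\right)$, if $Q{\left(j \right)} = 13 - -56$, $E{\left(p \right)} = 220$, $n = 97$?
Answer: $58050366$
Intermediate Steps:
$I{\left(r \right)} = 97$
$Q{\left(j \right)} = 69$ ($Q{\left(j \right)} = 13 + 56 = 69$)
$\left(I{\left(-99 \right)} + Q{\left(-682 \right)}\right) \left(E{\left(424 \right)} + 349481\right) = \left(97 + 69\right) \left(220 + 349481\right) = 166 \cdot 349701 = 58050366$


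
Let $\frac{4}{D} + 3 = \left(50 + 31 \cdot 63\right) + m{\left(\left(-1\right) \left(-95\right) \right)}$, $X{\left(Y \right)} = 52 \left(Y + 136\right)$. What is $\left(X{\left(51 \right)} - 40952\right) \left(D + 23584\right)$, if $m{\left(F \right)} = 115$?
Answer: $- \frac{1557657761392}{2115} \approx -7.3648 \cdot 10^{8}$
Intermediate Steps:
$X{\left(Y \right)} = 7072 + 52 Y$ ($X{\left(Y \right)} = 52 \left(136 + Y\right) = 7072 + 52 Y$)
$D = \frac{4}{2115}$ ($D = \frac{4}{-3 + \left(\left(50 + 31 \cdot 63\right) + 115\right)} = \frac{4}{-3 + \left(\left(50 + 1953\right) + 115\right)} = \frac{4}{-3 + \left(2003 + 115\right)} = \frac{4}{-3 + 2118} = \frac{4}{2115} \approx 0.0018913$)
$\left(X{\left(51 \right)} - 40952\right) \left(D + 23584\right) = \left(\left(7072 + 52 \cdot 51\right) - 40952\right) \left(\frac{4}{2115} + 23584\right) = \left(\left(7072 + 2652\right) - 40952\right) \frac{49880164}{2115} = \left(9724 - 40952\right) \frac{49880164}{2115} = \left(-31228\right) \frac{49880164}{2115} = - \frac{1557657761392}{2115}$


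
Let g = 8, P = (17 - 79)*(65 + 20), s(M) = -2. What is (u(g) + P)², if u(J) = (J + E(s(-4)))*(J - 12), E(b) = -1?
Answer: 28068804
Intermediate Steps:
P = -5270 (P = -62*85 = -5270)
u(J) = (-1 + J)*(-12 + J) (u(J) = (J - 1)*(J - 12) = (-1 + J)*(-12 + J))
(u(g) + P)² = ((12 + 8² - 13*8) - 5270)² = ((12 + 64 - 104) - 5270)² = (-28 - 5270)² = (-5298)² = 28068804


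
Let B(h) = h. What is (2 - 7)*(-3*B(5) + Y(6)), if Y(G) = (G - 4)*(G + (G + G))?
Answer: -105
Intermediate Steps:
Y(G) = 3*G*(-4 + G) (Y(G) = (-4 + G)*(G + 2*G) = (-4 + G)*(3*G) = 3*G*(-4 + G))
(2 - 7)*(-3*B(5) + Y(6)) = (2 - 7)*(-3*5 + 3*6*(-4 + 6)) = -5*(-15 + 3*6*2) = -5*(-15 + 36) = -5*21 = -105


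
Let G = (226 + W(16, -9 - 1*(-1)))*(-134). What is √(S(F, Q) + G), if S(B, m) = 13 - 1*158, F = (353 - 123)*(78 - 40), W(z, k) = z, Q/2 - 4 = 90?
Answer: I*√32573 ≈ 180.48*I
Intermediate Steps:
Q = 188 (Q = 8 + 2*90 = 8 + 180 = 188)
F = 8740 (F = 230*38 = 8740)
S(B, m) = -145 (S(B, m) = 13 - 158 = -145)
G = -32428 (G = (226 + 16)*(-134) = 242*(-134) = -32428)
√(S(F, Q) + G) = √(-145 - 32428) = √(-32573) = I*√32573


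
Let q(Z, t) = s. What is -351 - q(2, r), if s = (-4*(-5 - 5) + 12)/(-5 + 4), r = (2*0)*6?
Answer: -299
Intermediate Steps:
r = 0 (r = 0*6 = 0)
s = -52 (s = (-4*(-10) + 12)/(-1) = (40 + 12)*(-1) = 52*(-1) = -52)
q(Z, t) = -52
-351 - q(2, r) = -351 - 1*(-52) = -351 + 52 = -299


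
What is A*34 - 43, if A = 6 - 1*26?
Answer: -723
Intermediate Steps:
A = -20 (A = 6 - 26 = -20)
A*34 - 43 = -20*34 - 43 = -680 - 43 = -723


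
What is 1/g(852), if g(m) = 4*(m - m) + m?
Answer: 1/852 ≈ 0.0011737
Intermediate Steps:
g(m) = m (g(m) = 4*0 + m = 0 + m = m)
1/g(852) = 1/852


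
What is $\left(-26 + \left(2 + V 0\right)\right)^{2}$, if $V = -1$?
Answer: $576$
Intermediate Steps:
$\left(-26 + \left(2 + V 0\right)\right)^{2} = \left(-26 + \left(2 - 0\right)\right)^{2} = \left(-26 + \left(2 + 0\right)\right)^{2} = \left(-26 + 2\right)^{2} = \left(-24\right)^{2} = 576$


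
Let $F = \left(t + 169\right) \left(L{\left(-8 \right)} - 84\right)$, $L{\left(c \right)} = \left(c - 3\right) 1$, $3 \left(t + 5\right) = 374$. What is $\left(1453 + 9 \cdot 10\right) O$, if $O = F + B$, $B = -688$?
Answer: $- \frac{130127362}{3} \approx -4.3376 \cdot 10^{7}$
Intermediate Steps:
$t = \frac{359}{3}$ ($t = -5 + \frac{1}{3} \cdot 374 = -5 + \frac{374}{3} = \frac{359}{3} \approx 119.67$)
$L{\left(c \right)} = -3 + c$ ($L{\left(c \right)} = \left(-3 + c\right) 1 = -3 + c$)
$F = - \frac{82270}{3}$ ($F = \left(\frac{359}{3} + 169\right) \left(\left(-3 - 8\right) - 84\right) = \frac{866 \left(-11 - 84\right)}{3} = \frac{866}{3} \left(-95\right) = - \frac{82270}{3} \approx -27423.0$)
$O = - \frac{84334}{3}$ ($O = - \frac{82270}{3} - 688 = - \frac{84334}{3} \approx -28111.0$)
$\left(1453 + 9 \cdot 10\right) O = \left(1453 + 9 \cdot 10\right) \left(- \frac{84334}{3}\right) = \left(1453 + 90\right) \left(- \frac{84334}{3}\right) = 1543 \left(- \frac{84334}{3}\right) = - \frac{130127362}{3}$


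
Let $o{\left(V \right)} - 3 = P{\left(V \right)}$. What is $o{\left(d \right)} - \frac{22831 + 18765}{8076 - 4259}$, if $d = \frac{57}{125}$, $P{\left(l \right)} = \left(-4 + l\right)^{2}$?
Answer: $\frac{278066808}{59640625} \approx 4.6624$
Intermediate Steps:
$d = \frac{57}{125}$ ($d = 57 \cdot \frac{1}{125} = \frac{57}{125} \approx 0.456$)
$o{\left(V \right)} = 3 + \left(-4 + V\right)^{2}$
$o{\left(d \right)} - \frac{22831 + 18765}{8076 - 4259} = \left(3 + \left(-4 + \frac{57}{125}\right)^{2}\right) - \frac{22831 + 18765}{8076 - 4259} = \left(3 + \left(- \frac{443}{125}\right)^{2}\right) - \frac{41596}{3817} = \left(3 + \frac{196249}{15625}\right) - 41596 \cdot \frac{1}{3817} = \frac{243124}{15625} - \frac{41596}{3817} = \frac{278066808}{59640625}$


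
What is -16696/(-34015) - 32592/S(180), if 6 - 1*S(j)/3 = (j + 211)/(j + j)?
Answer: -133004490376/60172535 ≈ -2210.4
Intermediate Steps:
S(j) = 18 - 3*(211 + j)/(2*j) (S(j) = 18 - 3*(j + 211)/(j + j) = 18 - 3*(211 + j)/(2*j))
-16696/(-34015) - 32592/S(180) = -16696/(-34015) - 32592*120/(-211 + 11*180) = -16696*(-1/34015) - 32592*120/(-211 + 1980) = 16696/34015 - 32592/((3/2)*(1/180)*1769) = 16696/34015 - 32592/1769/120 = 16696/34015 - 32592*120/1769 = 16696/34015 - 3911040/1769 = -133004490376/60172535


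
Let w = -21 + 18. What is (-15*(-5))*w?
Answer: -225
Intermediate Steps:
w = -3
(-15*(-5))*w = -15*(-5)*(-3) = 75*(-3) = -225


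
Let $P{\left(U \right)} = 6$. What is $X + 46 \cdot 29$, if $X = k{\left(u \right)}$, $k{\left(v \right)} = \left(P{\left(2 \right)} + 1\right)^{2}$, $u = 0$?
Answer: $1383$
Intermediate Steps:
$k{\left(v \right)} = 49$ ($k{\left(v \right)} = \left(6 + 1\right)^{2} = 7^{2} = 49$)
$X = 49$
$X + 46 \cdot 29 = 49 + 46 \cdot 29 = 49 + 1334 = 1383$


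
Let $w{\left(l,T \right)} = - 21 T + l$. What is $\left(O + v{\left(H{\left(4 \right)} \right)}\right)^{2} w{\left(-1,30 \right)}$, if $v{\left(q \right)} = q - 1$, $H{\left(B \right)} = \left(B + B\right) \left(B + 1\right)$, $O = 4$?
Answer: $-1166719$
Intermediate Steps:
$H{\left(B \right)} = 2 B \left(1 + B\right)$
$v{\left(q \right)} = -1 + q$
$w{\left(l,T \right)} = l - 21 T$
$\left(O + v{\left(H{\left(4 \right)} \right)}\right)^{2} w{\left(-1,30 \right)} = \left(4 - \left(1 - 8 \left(1 + 4\right)\right)\right)^{2} \left(-1 - 630\right) = \left(4 - \left(1 - 40\right)\right)^{2} \left(-1 - 630\right) = \left(4 + \left(-1 + 40\right)\right)^{2} \left(-631\right) = \left(4 + 39\right)^{2} \left(-631\right) = 43^{2} \left(-631\right) = 1849 \left(-631\right) = -1166719$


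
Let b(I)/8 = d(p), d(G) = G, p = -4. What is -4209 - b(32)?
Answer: -4177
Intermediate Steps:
b(I) = -32 (b(I) = 8*(-4) = -32)
-4209 - b(32) = -4209 - 1*(-32) = -4209 + 32 = -4177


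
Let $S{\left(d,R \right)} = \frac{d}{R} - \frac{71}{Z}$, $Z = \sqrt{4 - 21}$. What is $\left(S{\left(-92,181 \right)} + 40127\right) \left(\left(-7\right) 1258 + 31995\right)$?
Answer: $\frac{168419272155}{181} + \frac{1646419 i \sqrt{17}}{17} \approx 9.3049 \cdot 10^{8} + 3.9932 \cdot 10^{5} i$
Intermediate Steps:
$Z = i \sqrt{17}$ ($Z = \sqrt{-17} = i \sqrt{17} \approx 4.1231 i$)
$S{\left(d,R \right)} = \frac{d}{R} + \frac{71 i \sqrt{17}}{17}$ ($S{\left(d,R \right)} = \frac{d}{R} - \frac{71}{i \sqrt{17}} = \frac{d}{R} - 71 \left(- \frac{i \sqrt{17}}{17}\right) = \frac{d}{R} + \frac{71 i \sqrt{17}}{17}$)
$\left(S{\left(-92,181 \right)} + 40127\right) \left(\left(-7\right) 1258 + 31995\right) = \left(\left(- \frac{92}{181} + \frac{71 i \sqrt{17}}{17}\right) + 40127\right) \left(\left(-7\right) 1258 + 31995\right) = \left(\left(\left(-92\right) \frac{1}{181} + \frac{71 i \sqrt{17}}{17}\right) + 40127\right) \left(-8806 + 31995\right) = \left(\left(- \frac{92}{181} + \frac{71 i \sqrt{17}}{17}\right) + 40127\right) 23189 = \left(\frac{7262895}{181} + \frac{71 i \sqrt{17}}{17}\right) 23189 = \frac{168419272155}{181} + \frac{1646419 i \sqrt{17}}{17}$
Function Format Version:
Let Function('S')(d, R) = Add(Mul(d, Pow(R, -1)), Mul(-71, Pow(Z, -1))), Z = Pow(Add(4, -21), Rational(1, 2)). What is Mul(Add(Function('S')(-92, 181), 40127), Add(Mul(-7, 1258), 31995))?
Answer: Add(Rational(168419272155, 181), Mul(Rational(1646419, 17), I, Pow(17, Rational(1, 2)))) ≈ Add(9.3049e+8, Mul(3.9932e+5, I))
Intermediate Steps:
Z = Mul(I, Pow(17, Rational(1, 2))) (Z = Pow(-17, Rational(1, 2)) = Mul(I, Pow(17, Rational(1, 2))) ≈ Mul(4.1231, I))
Function('S')(d, R) = Add(Mul(d, Pow(R, -1)), Mul(Rational(71, 17), I, Pow(17, Rational(1, 2)))) (Function('S')(d, R) = Add(Mul(d, Pow(R, -1)), Mul(-71, Pow(Mul(I, Pow(17, Rational(1, 2))), -1))) = Add(Mul(d, Pow(R, -1)), Mul(-71, Mul(Rational(-1, 17), I, Pow(17, Rational(1, 2))))) = Add(Mul(d, Pow(R, -1)), Mul(Rational(71, 17), I, Pow(17, Rational(1, 2)))))
Mul(Add(Function('S')(-92, 181), 40127), Add(Mul(-7, 1258), 31995)) = Mul(Add(Add(Mul(-92, Pow(181, -1)), Mul(Rational(71, 17), I, Pow(17, Rational(1, 2)))), 40127), Add(Mul(-7, 1258), 31995)) = Mul(Add(Add(Mul(-92, Rational(1, 181)), Mul(Rational(71, 17), I, Pow(17, Rational(1, 2)))), 40127), Add(-8806, 31995)) = Mul(Add(Add(Rational(-92, 181), Mul(Rational(71, 17), I, Pow(17, Rational(1, 2)))), 40127), 23189) = Mul(Add(Rational(7262895, 181), Mul(Rational(71, 17), I, Pow(17, Rational(1, 2)))), 23189) = Add(Rational(168419272155, 181), Mul(Rational(1646419, 17), I, Pow(17, Rational(1, 2))))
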